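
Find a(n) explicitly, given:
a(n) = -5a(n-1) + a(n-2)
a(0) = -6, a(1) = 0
Characteristic equation: x² + 5x - 1 = 0.
Discriminant Δ = (-5)² + 4·(1) = 29.
Roots r₁,₂ = (-5 ± √29)/2, so r₁ = - \frac{5}{2} + \frac{\sqrt{29}}{2}, r₂ = - \frac{\sqrt{29}}{2} - \frac{5}{2}.
General solution: a(n) = A·r₁^n + B·r₂^n.
From the initial conditions, A + B = -6 and r₁A + r₂B = 0.
Since r₁ - r₂ = √29: A = (0 - (-6)r₂)/√29 = -3 - \frac{15 \sqrt{29}}{29}, and B = -6 - A = -3 + \frac{15 \sqrt{29}}{29}.
So a(n) = \left(-3 - \frac{15 \sqrt{29}}{29}\right)\left(- \frac{5}{2} + \frac{\sqrt{29}}{2}\right)^n + \left(-3 + \frac{15 \sqrt{29}}{29}\right)\left(- \frac{\sqrt{29}}{2} - \frac{5}{2}\right)^n.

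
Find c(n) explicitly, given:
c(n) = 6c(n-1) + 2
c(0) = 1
First-order linear non-homogeneous.
Homogeneous solution: c_h(n) = A·(6)^n.
Try constant particular solution c_p = K: K = 6K + 2 ⇒ K = - \frac{2}{5}.
General: c(n) = A·(6)^n - \frac{2}{5}.
Apply c(0) = 1: A - \frac{2}{5} = 1 ⇒ A = \frac{7}{5}.
So c(n) = \frac{7 \cdot 6^{n}}{5} - \frac{2}{5}.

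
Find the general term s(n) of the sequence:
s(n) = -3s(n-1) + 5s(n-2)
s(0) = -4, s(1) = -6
Characteristic equation: x² + 3x - 5 = 0.
Discriminant Δ = (-3)² + 4·(5) = 29.
Roots r₁,₂ = (-3 ± √29)/2, so r₁ = - \frac{3}{2} + \frac{\sqrt{29}}{2}, r₂ = - \frac{\sqrt{29}}{2} - \frac{3}{2}.
General solution: s(n) = A·r₁^n + B·r₂^n.
From the initial conditions, A + B = -4 and r₁A + r₂B = -6.
Since r₁ - r₂ = √29: A = (-6 - (-4)r₂)/√29 = - \frac{12 \sqrt{29}}{29} - 2, and B = -4 - A = -2 + \frac{12 \sqrt{29}}{29}.
So s(n) = \left(- \frac{12 \sqrt{29}}{29} - 2\right)\left(- \frac{3}{2} + \frac{\sqrt{29}}{2}\right)^n + \left(-2 + \frac{12 \sqrt{29}}{29}\right)\left(- \frac{\sqrt{29}}{2} - \frac{3}{2}\right)^n.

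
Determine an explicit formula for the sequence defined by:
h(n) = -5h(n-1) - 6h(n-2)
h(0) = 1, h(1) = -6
Characteristic equation: x² + 5x + 6 = 0, which factors as (x - (-3))(x - (-2)) = 0.
Roots r₁ = -3, r₂ = -2 (distinct).
General solution: h(n) = A·(-3)^n + B·(-2)^n.
From h(0) = 1: A + B = 1.
From h(1) = -6: -3A - 2B = -6.
Solving: A = 4, B = -3.
So h(n) = - 3 \left(-2\right)^{n} + 4 \left(-3\right)^{n}.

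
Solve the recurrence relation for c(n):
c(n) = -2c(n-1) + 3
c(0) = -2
First-order linear non-homogeneous.
Homogeneous solution: c_h(n) = A·(-2)^n.
Try constant particular solution c_p = K: K = -2K + 3 ⇒ K = 1.
General: c(n) = A·(-2)^n + 1.
Apply c(0) = -2: A + 1 = -2 ⇒ A = -3.
So c(n) = 1 - 3 \left(-2\right)^{n}.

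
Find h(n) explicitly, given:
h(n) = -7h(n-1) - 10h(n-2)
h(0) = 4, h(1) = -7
Characteristic equation: x² + 7x + 10 = 0, which factors as (x - (-5))(x - (-2)) = 0.
Roots r₁ = -5, r₂ = -2 (distinct).
General solution: h(n) = A·(-5)^n + B·(-2)^n.
From h(0) = 4: A + B = 4.
From h(1) = -7: -5A - 2B = -7.
Solving: A = - \frac{1}{3}, B = \frac{13}{3}.
So h(n) = \frac{13 \left(-2\right)^{n}}{3} - \frac{\left(-5\right)^{n}}{3}.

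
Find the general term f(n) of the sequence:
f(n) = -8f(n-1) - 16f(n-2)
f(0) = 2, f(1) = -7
Characteristic equation: x² + 8x + 16 = 0, which is (x - (-4))².
Repeated root r = -4.
General solution: f(n) = (A + Bn)·(-4)^n.
From f(0) = 2: A = 2.
From f(1) = -7: (A + B)·(-4) = -7 ⇒ B = - \frac{1}{4}.
So f(n) = \left(2 - \frac{n}{4}\right) \cdot (-4)^n.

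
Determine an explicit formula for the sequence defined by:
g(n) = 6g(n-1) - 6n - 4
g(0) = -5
First-order linear with linear forcing.
Homogeneous solution: g_h(n) = A·(6)^n.
Try particular g_p(n) = pn + q. Substituting:
  pn + q = 6(p(n-1) + q) - 6n - 4.
Matching the n-coefficient: p = 6p - 6 ⇒ p = \frac{6}{5}.
Matching constants: q = -6p + 6q - 4 ⇒ q = \frac{56}{25}.
General: g(n) = A·(6)^n + \frac{6 n}{5} + \frac{56}{25}.
Apply g(0) = -5: A + \frac{56}{25} = -5 ⇒ A = - \frac{181}{25}.
So g(n) = - \frac{181 \cdot 6^{n}}{25} + \frac{6 n}{5} + \frac{56}{25}.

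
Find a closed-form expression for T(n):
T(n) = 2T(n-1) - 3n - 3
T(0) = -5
First-order linear with linear forcing.
Homogeneous solution: T_h(n) = A·(2)^n.
Try particular T_p(n) = pn + q. Substituting:
  pn + q = 2(p(n-1) + q) - 3n - 3.
Matching the n-coefficient: p = 2p - 3 ⇒ p = 3.
Matching constants: q = -2p + 2q - 3 ⇒ q = 9.
General: T(n) = A·(2)^n + 3 n + 9.
Apply T(0) = -5: A + 9 = -5 ⇒ A = -14.
So T(n) = - 14 \cdot 2^{n} + 3 n + 9.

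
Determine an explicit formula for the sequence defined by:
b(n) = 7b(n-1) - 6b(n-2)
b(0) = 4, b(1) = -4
Characteristic equation: x² - 7x + 6 = 0, which factors as (x - (6))(x - (1)) = 0.
Roots r₁ = 6, r₂ = 1 (distinct).
General solution: b(n) = A·(6)^n + B·(1)^n.
From b(0) = 4: A + B = 4.
From b(1) = -4: 6A + B = -4.
Solving: A = - \frac{8}{5}, B = \frac{28}{5}.
So b(n) = \frac{28}{5} - \frac{8 \cdot 6^{n}}{5}.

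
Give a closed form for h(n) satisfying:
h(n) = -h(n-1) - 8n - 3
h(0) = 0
First-order linear with linear forcing.
Homogeneous solution: h_h(n) = A·(-1)^n.
Try particular h_p(n) = pn + q. Substituting:
  pn + q = -(p(n-1) + q) - 8n - 3.
Matching the n-coefficient: p = -p - 8 ⇒ p = -4.
Matching constants: q = p - q - 3 ⇒ q = - \frac{7}{2}.
General: h(n) = A·(-1)^n - 4 n - \frac{7}{2}.
Apply h(0) = 0: A - \frac{7}{2} = 0 ⇒ A = \frac{7}{2}.
So h(n) = \frac{7 \left(-1\right)^{n}}{2} - 4 n - \frac{7}{2}.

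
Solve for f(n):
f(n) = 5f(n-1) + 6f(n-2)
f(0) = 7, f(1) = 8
Characteristic equation: x² - 5x - 6 = 0, which factors as (x - (6))(x - (-1)) = 0.
Roots r₁ = 6, r₂ = -1 (distinct).
General solution: f(n) = A·(6)^n + B·(-1)^n.
From f(0) = 7: A + B = 7.
From f(1) = 8: 6A - B = 8.
Solving: A = \frac{15}{7}, B = \frac{34}{7}.
So f(n) = \frac{34 \left(-1\right)^{n}}{7} + \frac{15 \cdot 6^{n}}{7}.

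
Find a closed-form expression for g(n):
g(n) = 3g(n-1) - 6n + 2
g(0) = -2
First-order linear with linear forcing.
Homogeneous solution: g_h(n) = A·(3)^n.
Try particular g_p(n) = pn + q. Substituting:
  pn + q = 3(p(n-1) + q) - 6n + 2.
Matching the n-coefficient: p = 3p - 6 ⇒ p = 3.
Matching constants: q = -3p + 3q + 2 ⇒ q = \frac{7}{2}.
General: g(n) = A·(3)^n + 3 n + \frac{7}{2}.
Apply g(0) = -2: A + \frac{7}{2} = -2 ⇒ A = - \frac{11}{2}.
So g(n) = - \frac{11 \cdot 3^{n}}{2} + 3 n + \frac{7}{2}.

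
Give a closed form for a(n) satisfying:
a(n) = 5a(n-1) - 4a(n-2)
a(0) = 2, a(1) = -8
Characteristic equation: x² - 5x + 4 = 0, which factors as (x - (4))(x - (1)) = 0.
Roots r₁ = 4, r₂ = 1 (distinct).
General solution: a(n) = A·(4)^n + B·(1)^n.
From a(0) = 2: A + B = 2.
From a(1) = -8: 4A + B = -8.
Solving: A = - \frac{10}{3}, B = \frac{16}{3}.
So a(n) = \frac{16}{3} - \frac{10 \cdot 4^{n}}{3}.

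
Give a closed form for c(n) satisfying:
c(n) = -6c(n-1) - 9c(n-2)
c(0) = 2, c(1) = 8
Characteristic equation: x² + 6x + 9 = 0, which is (x - (-3))².
Repeated root r = -3.
General solution: c(n) = (A + Bn)·(-3)^n.
From c(0) = 2: A = 2.
From c(1) = 8: (A + B)·(-3) = 8 ⇒ B = - \frac{14}{3}.
So c(n) = \left(2 - \frac{14 n}{3}\right) \cdot (-3)^n.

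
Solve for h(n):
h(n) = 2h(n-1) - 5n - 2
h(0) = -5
First-order linear with linear forcing.
Homogeneous solution: h_h(n) = A·(2)^n.
Try particular h_p(n) = pn + q. Substituting:
  pn + q = 2(p(n-1) + q) - 5n - 2.
Matching the n-coefficient: p = 2p - 5 ⇒ p = 5.
Matching constants: q = -2p + 2q - 2 ⇒ q = 12.
General: h(n) = A·(2)^n + 5 n + 12.
Apply h(0) = -5: A + 12 = -5 ⇒ A = -17.
So h(n) = - 17 \cdot 2^{n} + 5 n + 12.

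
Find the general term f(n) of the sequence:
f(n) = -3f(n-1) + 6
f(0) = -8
First-order linear non-homogeneous.
Homogeneous solution: f_h(n) = A·(-3)^n.
Try constant particular solution f_p = K: K = -3K + 6 ⇒ K = \frac{3}{2}.
General: f(n) = A·(-3)^n + \frac{3}{2}.
Apply f(0) = -8: A + \frac{3}{2} = -8 ⇒ A = - \frac{19}{2}.
So f(n) = \frac{3}{2} - \frac{19 \left(-3\right)^{n}}{2}.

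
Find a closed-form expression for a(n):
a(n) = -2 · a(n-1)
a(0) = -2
Pure geometric recurrence with ratio -2.
By induction a(n) = a(0) · (-2)^n = - 2 \left(-2\right)^{n}.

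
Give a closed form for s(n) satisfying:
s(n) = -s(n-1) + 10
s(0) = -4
First-order linear non-homogeneous.
Homogeneous solution: s_h(n) = A·(-1)^n.
Try constant particular solution s_p = K: K = -K + 10 ⇒ K = 5.
General: s(n) = A·(-1)^n + 5.
Apply s(0) = -4: A + 5 = -4 ⇒ A = -9.
So s(n) = 5 - 9 \left(-1\right)^{n}.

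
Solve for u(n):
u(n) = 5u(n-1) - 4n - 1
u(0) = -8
First-order linear with linear forcing.
Homogeneous solution: u_h(n) = A·(5)^n.
Try particular u_p(n) = pn + q. Substituting:
  pn + q = 5(p(n-1) + q) - 4n - 1.
Matching the n-coefficient: p = 5p - 4 ⇒ p = 1.
Matching constants: q = -5p + 5q - 1 ⇒ q = \frac{3}{2}.
General: u(n) = A·(5)^n + n + \frac{3}{2}.
Apply u(0) = -8: A + \frac{3}{2} = -8 ⇒ A = - \frac{19}{2}.
So u(n) = - \frac{19 \cdot 5^{n}}{2} + n + \frac{3}{2}.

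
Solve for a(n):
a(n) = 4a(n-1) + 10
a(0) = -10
First-order linear non-homogeneous.
Homogeneous solution: a_h(n) = A·(4)^n.
Try constant particular solution a_p = K: K = 4K + 10 ⇒ K = - \frac{10}{3}.
General: a(n) = A·(4)^n - \frac{10}{3}.
Apply a(0) = -10: A - \frac{10}{3} = -10 ⇒ A = - \frac{20}{3}.
So a(n) = - \frac{20 \cdot 4^{n}}{3} - \frac{10}{3}.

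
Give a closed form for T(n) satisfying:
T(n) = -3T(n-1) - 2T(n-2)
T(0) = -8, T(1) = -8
Characteristic equation: x² + 3x + 2 = 0, which factors as (x - (-2))(x - (-1)) = 0.
Roots r₁ = -2, r₂ = -1 (distinct).
General solution: T(n) = A·(-2)^n + B·(-1)^n.
From T(0) = -8: A + B = -8.
From T(1) = -8: -2A - B = -8.
Solving: A = 16, B = -24.
So T(n) = - 24 \left(-1\right)^{n} + 16 \left(-2\right)^{n}.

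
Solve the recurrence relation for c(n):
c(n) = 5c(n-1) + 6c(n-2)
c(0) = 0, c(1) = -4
Characteristic equation: x² - 5x - 6 = 0, which factors as (x - (6))(x - (-1)) = 0.
Roots r₁ = 6, r₂ = -1 (distinct).
General solution: c(n) = A·(6)^n + B·(-1)^n.
From c(0) = 0: A + B = 0.
From c(1) = -4: 6A - B = -4.
Solving: A = - \frac{4}{7}, B = \frac{4}{7}.
So c(n) = \frac{4 \left(-1\right)^{n}}{7} - \frac{4 \cdot 6^{n}}{7}.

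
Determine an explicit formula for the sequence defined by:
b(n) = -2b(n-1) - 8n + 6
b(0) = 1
First-order linear with linear forcing.
Homogeneous solution: b_h(n) = A·(-2)^n.
Try particular b_p(n) = pn + q. Substituting:
  pn + q = -2(p(n-1) + q) - 8n + 6.
Matching the n-coefficient: p = -2p - 8 ⇒ p = - \frac{8}{3}.
Matching constants: q = 2p - 2q + 6 ⇒ q = \frac{2}{9}.
General: b(n) = A·(-2)^n - \frac{8 n}{3} + \frac{2}{9}.
Apply b(0) = 1: A + \frac{2}{9} = 1 ⇒ A = \frac{7}{9}.
So b(n) = \frac{7 \left(-2\right)^{n}}{9} - \frac{8 n}{3} + \frac{2}{9}.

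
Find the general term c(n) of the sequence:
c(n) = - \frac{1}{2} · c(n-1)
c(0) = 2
Pure geometric recurrence with ratio - \frac{1}{2}.
By induction c(n) = c(0) · (- \frac{1}{2})^n = 2 \left(- \frac{1}{2}\right)^{n}.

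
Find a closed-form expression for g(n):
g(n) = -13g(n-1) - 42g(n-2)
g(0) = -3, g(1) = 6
Characteristic equation: x² + 13x + 42 = 0, which factors as (x - (-6))(x - (-7)) = 0.
Roots r₁ = -6, r₂ = -7 (distinct).
General solution: g(n) = A·(-6)^n + B·(-7)^n.
From g(0) = -3: A + B = -3.
From g(1) = 6: -6A - 7B = 6.
Solving: A = -15, B = 12.
So g(n) = - 15 \left(-6\right)^{n} + 12 \left(-7\right)^{n}.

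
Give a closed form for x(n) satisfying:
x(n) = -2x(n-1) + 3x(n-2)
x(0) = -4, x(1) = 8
Characteristic equation: x² + 2x - 3 = 0, which factors as (x - (1))(x - (-3)) = 0.
Roots r₁ = 1, r₂ = -3 (distinct).
General solution: x(n) = A·(1)^n + B·(-3)^n.
From x(0) = -4: A + B = -4.
From x(1) = 8: A - 3B = 8.
Solving: A = -1, B = -3.
So x(n) = - 3 \left(-3\right)^{n} - 1.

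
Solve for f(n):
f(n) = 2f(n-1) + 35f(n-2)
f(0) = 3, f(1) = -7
Characteristic equation: x² - 2x - 35 = 0, which factors as (x - (-5))(x - (7)) = 0.
Roots r₁ = -5, r₂ = 7 (distinct).
General solution: f(n) = A·(-5)^n + B·(7)^n.
From f(0) = 3: A + B = 3.
From f(1) = -7: -5A + 7B = -7.
Solving: A = \frac{7}{3}, B = \frac{2}{3}.
So f(n) = \frac{7 \left(-5\right)^{n}}{3} + \frac{2 \cdot 7^{n}}{3}.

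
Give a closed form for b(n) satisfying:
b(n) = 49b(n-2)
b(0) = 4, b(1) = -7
Characteristic equation: x² - 49 = 0, which factors as (x - (7))(x - (-7)) = 0.
Roots r₁ = 7, r₂ = -7 (distinct).
General solution: b(n) = A·(7)^n + B·(-7)^n.
From b(0) = 4: A + B = 4.
From b(1) = -7: 7A - 7B = -7.
Solving: A = \frac{3}{2}, B = \frac{5}{2}.
So b(n) = \frac{5 \left(-7\right)^{n}}{2} + \frac{3 \cdot 7^{n}}{2}.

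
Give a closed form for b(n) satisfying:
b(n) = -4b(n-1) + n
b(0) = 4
First-order linear with linear forcing.
Homogeneous solution: b_h(n) = A·(-4)^n.
Try particular b_p(n) = pn + q. Substituting:
  pn + q = -4(p(n-1) + q) + n.
Matching the n-coefficient: p = -4p + 1 ⇒ p = \frac{1}{5}.
Matching constants: q = 4p - 4q ⇒ q = \frac{4}{25}.
General: b(n) = A·(-4)^n + \frac{n}{5} + \frac{4}{25}.
Apply b(0) = 4: A + \frac{4}{25} = 4 ⇒ A = \frac{96}{25}.
So b(n) = \frac{96 \left(-4\right)^{n}}{25} + \frac{n}{5} + \frac{4}{25}.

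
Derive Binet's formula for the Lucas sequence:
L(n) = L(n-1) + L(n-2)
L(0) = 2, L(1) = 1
This is the Lucas sequence.
Characteristic equation: x² - x - 1 = 0; roots r₁ = \frac{1}{2} + \frac{\sqrt{5}}{2}, r₂ = \frac{1}{2} - \frac{\sqrt{5}}{2}.
General: L(n) = A·r₁^n + B·r₂^n. Solving with L(0)=2, L(1)=1 gives A = 1, B = 1.
So L(n) = 2^{- n} \left(\left(1 - \sqrt{5}\right)^{n} + \left(1 + \sqrt{5}\right)^{n}\right).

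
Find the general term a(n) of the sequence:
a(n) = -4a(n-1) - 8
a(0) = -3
First-order linear non-homogeneous.
Homogeneous solution: a_h(n) = A·(-4)^n.
Try constant particular solution a_p = K: K = -4K - 8 ⇒ K = - \frac{8}{5}.
General: a(n) = A·(-4)^n - \frac{8}{5}.
Apply a(0) = -3: A - \frac{8}{5} = -3 ⇒ A = - \frac{7}{5}.
So a(n) = - \frac{7 \left(-4\right)^{n}}{5} - \frac{8}{5}.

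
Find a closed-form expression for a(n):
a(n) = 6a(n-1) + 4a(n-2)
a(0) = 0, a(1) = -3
Characteristic equation: x² - 6x - 4 = 0.
Discriminant Δ = (6)² + 4·(4) = 52.
Roots r₁,₂ = (6 ± √52)/2, so r₁ = 3 + \sqrt{13}, r₂ = 3 - \sqrt{13}.
General solution: a(n) = A·r₁^n + B·r₂^n.
From the initial conditions, A + B = 0 and r₁A + r₂B = -3.
Since r₁ - r₂ = √52: A = (-3 - (0)r₂)/√52 = - \frac{3 \sqrt{13}}{26}, and B = 0 - A = \frac{3 \sqrt{13}}{26}.
So a(n) = \left(- \frac{3 \sqrt{13}}{26}\right)\left(3 + \sqrt{13}\right)^n + \left(\frac{3 \sqrt{13}}{26}\right)\left(3 - \sqrt{13}\right)^n.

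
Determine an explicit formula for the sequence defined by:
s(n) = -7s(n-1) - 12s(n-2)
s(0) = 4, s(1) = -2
Characteristic equation: x² + 7x + 12 = 0, which factors as (x - (-4))(x - (-3)) = 0.
Roots r₁ = -4, r₂ = -3 (distinct).
General solution: s(n) = A·(-4)^n + B·(-3)^n.
From s(0) = 4: A + B = 4.
From s(1) = -2: -4A - 3B = -2.
Solving: A = -10, B = 14.
So s(n) = 14 \left(-3\right)^{n} - 10 \left(-4\right)^{n}.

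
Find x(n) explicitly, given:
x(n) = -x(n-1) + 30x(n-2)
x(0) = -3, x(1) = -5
Characteristic equation: x² + x - 30 = 0, which factors as (x - (5))(x - (-6)) = 0.
Roots r₁ = 5, r₂ = -6 (distinct).
General solution: x(n) = A·(5)^n + B·(-6)^n.
From x(0) = -3: A + B = -3.
From x(1) = -5: 5A - 6B = -5.
Solving: A = - \frac{23}{11}, B = - \frac{10}{11}.
So x(n) = - \frac{10 \left(-6\right)^{n}}{11} - \frac{23 \cdot 5^{n}}{11}.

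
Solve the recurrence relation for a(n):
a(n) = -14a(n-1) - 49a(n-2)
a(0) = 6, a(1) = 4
Characteristic equation: x² + 14x + 49 = 0, which is (x - (-7))².
Repeated root r = -7.
General solution: a(n) = (A + Bn)·(-7)^n.
From a(0) = 6: A = 6.
From a(1) = 4: (A + B)·(-7) = 4 ⇒ B = - \frac{46}{7}.
So a(n) = \left(6 - \frac{46 n}{7}\right) \cdot (-7)^n.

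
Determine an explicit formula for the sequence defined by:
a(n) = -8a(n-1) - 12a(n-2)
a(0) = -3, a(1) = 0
Characteristic equation: x² + 8x + 12 = 0, which factors as (x - (-6))(x - (-2)) = 0.
Roots r₁ = -6, r₂ = -2 (distinct).
General solution: a(n) = A·(-6)^n + B·(-2)^n.
From a(0) = -3: A + B = -3.
From a(1) = 0: -6A - 2B = 0.
Solving: A = \frac{3}{2}, B = - \frac{9}{2}.
So a(n) = - \frac{9 \left(-2\right)^{n}}{2} + \frac{3 \left(-6\right)^{n}}{2}.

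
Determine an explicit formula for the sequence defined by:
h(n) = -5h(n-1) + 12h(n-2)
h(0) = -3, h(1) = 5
Characteristic equation: x² + 5x - 12 = 0.
Discriminant Δ = (-5)² + 4·(12) = 73.
Roots r₁,₂ = (-5 ± √73)/2, so r₁ = - \frac{5}{2} + \frac{\sqrt{73}}{2}, r₂ = - \frac{\sqrt{73}}{2} - \frac{5}{2}.
General solution: h(n) = A·r₁^n + B·r₂^n.
From the initial conditions, A + B = -3 and r₁A + r₂B = 5.
Since r₁ - r₂ = √73: A = (5 - (-3)r₂)/√73 = - \frac{3}{2} - \frac{5 \sqrt{73}}{146}, and B = -3 - A = - \frac{3}{2} + \frac{5 \sqrt{73}}{146}.
So h(n) = \left(- \frac{3}{2} - \frac{5 \sqrt{73}}{146}\right)\left(- \frac{5}{2} + \frac{\sqrt{73}}{2}\right)^n + \left(- \frac{3}{2} + \frac{5 \sqrt{73}}{146}\right)\left(- \frac{\sqrt{73}}{2} - \frac{5}{2}\right)^n.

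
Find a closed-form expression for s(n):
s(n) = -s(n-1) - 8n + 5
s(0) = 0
First-order linear with linear forcing.
Homogeneous solution: s_h(n) = A·(-1)^n.
Try particular s_p(n) = pn + q. Substituting:
  pn + q = -(p(n-1) + q) - 8n + 5.
Matching the n-coefficient: p = -p - 8 ⇒ p = -4.
Matching constants: q = p - q + 5 ⇒ q = \frac{1}{2}.
General: s(n) = A·(-1)^n - 4 n + \frac{1}{2}.
Apply s(0) = 0: A + \frac{1}{2} = 0 ⇒ A = - \frac{1}{2}.
So s(n) = - \frac{\left(-1\right)^{n}}{2} - 4 n + \frac{1}{2}.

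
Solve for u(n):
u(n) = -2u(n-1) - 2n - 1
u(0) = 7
First-order linear with linear forcing.
Homogeneous solution: u_h(n) = A·(-2)^n.
Try particular u_p(n) = pn + q. Substituting:
  pn + q = -2(p(n-1) + q) - 2n - 1.
Matching the n-coefficient: p = -2p - 2 ⇒ p = - \frac{2}{3}.
Matching constants: q = 2p - 2q - 1 ⇒ q = - \frac{7}{9}.
General: u(n) = A·(-2)^n - \frac{2 n}{3} - \frac{7}{9}.
Apply u(0) = 7: A - \frac{7}{9} = 7 ⇒ A = \frac{70}{9}.
So u(n) = \frac{70 \left(-2\right)^{n}}{9} - \frac{2 n}{3} - \frac{7}{9}.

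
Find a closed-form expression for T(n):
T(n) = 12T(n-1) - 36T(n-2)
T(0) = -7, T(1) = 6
Characteristic equation: x² - 12x + 36 = 0, which is (x - (6))².
Repeated root r = 6.
General solution: T(n) = (A + Bn)·(6)^n.
From T(0) = -7: A = -7.
From T(1) = 6: (A + B)·(6) = 6 ⇒ B = 8.
So T(n) = \left(8 n - 7\right) \cdot (6)^n.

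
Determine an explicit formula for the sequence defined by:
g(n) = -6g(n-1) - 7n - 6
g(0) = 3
First-order linear with linear forcing.
Homogeneous solution: g_h(n) = A·(-6)^n.
Try particular g_p(n) = pn + q. Substituting:
  pn + q = -6(p(n-1) + q) - 7n - 6.
Matching the n-coefficient: p = -6p - 7 ⇒ p = -1.
Matching constants: q = 6p - 6q - 6 ⇒ q = - \frac{12}{7}.
General: g(n) = A·(-6)^n - n - \frac{12}{7}.
Apply g(0) = 3: A - \frac{12}{7} = 3 ⇒ A = \frac{33}{7}.
So g(n) = \frac{33 \left(-6\right)^{n}}{7} - n - \frac{12}{7}.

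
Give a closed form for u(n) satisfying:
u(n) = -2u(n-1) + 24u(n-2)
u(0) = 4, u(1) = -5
Characteristic equation: x² + 2x - 24 = 0, which factors as (x - (4))(x - (-6)) = 0.
Roots r₁ = 4, r₂ = -6 (distinct).
General solution: u(n) = A·(4)^n + B·(-6)^n.
From u(0) = 4: A + B = 4.
From u(1) = -5: 4A - 6B = -5.
Solving: A = \frac{19}{10}, B = \frac{21}{10}.
So u(n) = \frac{21 \left(-6\right)^{n}}{10} + \frac{19 \cdot 4^{n}}{10}.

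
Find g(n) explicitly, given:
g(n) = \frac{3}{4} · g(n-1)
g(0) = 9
Pure geometric recurrence with ratio \frac{3}{4}.
By induction g(n) = g(0) · (\frac{3}{4})^n = 9 \left(\frac{3}{4}\right)^{n}.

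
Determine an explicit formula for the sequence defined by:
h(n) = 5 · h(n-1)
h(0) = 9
Pure geometric recurrence with ratio 5.
By induction h(n) = h(0) · (5)^n = 9 \cdot 5^{n}.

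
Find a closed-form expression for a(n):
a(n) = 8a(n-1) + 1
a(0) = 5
First-order linear non-homogeneous.
Homogeneous solution: a_h(n) = A·(8)^n.
Try constant particular solution a_p = K: K = 8K + 1 ⇒ K = - \frac{1}{7}.
General: a(n) = A·(8)^n - \frac{1}{7}.
Apply a(0) = 5: A - \frac{1}{7} = 5 ⇒ A = \frac{36}{7}.
So a(n) = \frac{36 \cdot 8^{n}}{7} - \frac{1}{7}.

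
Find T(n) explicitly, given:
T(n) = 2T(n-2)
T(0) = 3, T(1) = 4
Characteristic equation: x² - 2 = 0.
Discriminant Δ = (0)² + 4·(2) = 8.
Roots r₁,₂ = (0 ± √8)/2, so r₁ = \sqrt{2}, r₂ = - \sqrt{2}.
General solution: T(n) = A·r₁^n + B·r₂^n.
From the initial conditions, A + B = 3 and r₁A + r₂B = 4.
Since r₁ - r₂ = √8: A = (4 - (3)r₂)/√8 = \sqrt{2} + \frac{3}{2}, and B = 3 - A = \frac{3}{2} - \sqrt{2}.
So T(n) = \left(\sqrt{2} + \frac{3}{2}\right)\left(\sqrt{2}\right)^n + \left(\frac{3}{2} - \sqrt{2}\right)\left(- \sqrt{2}\right)^n.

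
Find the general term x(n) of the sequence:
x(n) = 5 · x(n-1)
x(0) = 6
Pure geometric recurrence with ratio 5.
By induction x(n) = x(0) · (5)^n = 6 \cdot 5^{n}.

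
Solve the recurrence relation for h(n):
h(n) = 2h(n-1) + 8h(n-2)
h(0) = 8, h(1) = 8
Characteristic equation: x² - 2x - 8 = 0, which factors as (x - (4))(x - (-2)) = 0.
Roots r₁ = 4, r₂ = -2 (distinct).
General solution: h(n) = A·(4)^n + B·(-2)^n.
From h(0) = 8: A + B = 8.
From h(1) = 8: 4A - 2B = 8.
Solving: A = 4, B = 4.
So h(n) = 4 \left(-2\right)^{n} + 4 \cdot 4^{n}.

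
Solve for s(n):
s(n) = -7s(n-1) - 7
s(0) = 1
First-order linear non-homogeneous.
Homogeneous solution: s_h(n) = A·(-7)^n.
Try constant particular solution s_p = K: K = -7K - 7 ⇒ K = - \frac{7}{8}.
General: s(n) = A·(-7)^n - \frac{7}{8}.
Apply s(0) = 1: A - \frac{7}{8} = 1 ⇒ A = \frac{15}{8}.
So s(n) = \frac{15 \left(-7\right)^{n}}{8} - \frac{7}{8}.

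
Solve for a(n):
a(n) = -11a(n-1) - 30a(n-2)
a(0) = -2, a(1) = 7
Characteristic equation: x² + 11x + 30 = 0, which factors as (x - (-6))(x - (-5)) = 0.
Roots r₁ = -6, r₂ = -5 (distinct).
General solution: a(n) = A·(-6)^n + B·(-5)^n.
From a(0) = -2: A + B = -2.
From a(1) = 7: -6A - 5B = 7.
Solving: A = 3, B = -5.
So a(n) = - 5 \left(-5\right)^{n} + 3 \left(-6\right)^{n}.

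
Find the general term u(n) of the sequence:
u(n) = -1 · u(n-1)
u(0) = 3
Pure geometric recurrence with ratio -1.
By induction u(n) = u(0) · (-1)^n = 3 \left(-1\right)^{n}.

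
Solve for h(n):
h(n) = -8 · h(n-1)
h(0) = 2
Pure geometric recurrence with ratio -8.
By induction h(n) = h(0) · (-8)^n = 2 \left(-8\right)^{n}.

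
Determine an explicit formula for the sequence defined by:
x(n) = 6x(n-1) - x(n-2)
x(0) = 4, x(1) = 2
Characteristic equation: x² - 6x + 1 = 0.
Discriminant Δ = (6)² + 4·(-1) = 32.
Roots r₁,₂ = (6 ± √32)/2, so r₁ = 2 \sqrt{2} + 3, r₂ = 3 - 2 \sqrt{2}.
General solution: x(n) = A·r₁^n + B·r₂^n.
From the initial conditions, A + B = 4 and r₁A + r₂B = 2.
Since r₁ - r₂ = √32: A = (2 - (4)r₂)/√32 = 2 - \frac{5 \sqrt{2}}{4}, and B = 4 - A = \frac{5 \sqrt{2}}{4} + 2.
So x(n) = \left(2 - \frac{5 \sqrt{2}}{4}\right)\left(2 \sqrt{2} + 3\right)^n + \left(\frac{5 \sqrt{2}}{4} + 2\right)\left(3 - 2 \sqrt{2}\right)^n.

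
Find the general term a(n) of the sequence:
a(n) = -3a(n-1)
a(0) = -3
This is a homogeneous first-order recurrence with ratio -3.
By induction a(n) = a(0) · (-3)^n = - 3 \left(-3\right)^{n}.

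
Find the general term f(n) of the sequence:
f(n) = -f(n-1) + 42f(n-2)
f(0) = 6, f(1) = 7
Characteristic equation: x² + x - 42 = 0, which factors as (x - (-7))(x - (6)) = 0.
Roots r₁ = -7, r₂ = 6 (distinct).
General solution: f(n) = A·(-7)^n + B·(6)^n.
From f(0) = 6: A + B = 6.
From f(1) = 7: -7A + 6B = 7.
Solving: A = \frac{29}{13}, B = \frac{49}{13}.
So f(n) = \frac{29 \left(-7\right)^{n}}{13} + \frac{49 \cdot 6^{n}}{13}.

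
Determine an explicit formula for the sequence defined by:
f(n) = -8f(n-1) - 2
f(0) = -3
First-order linear non-homogeneous.
Homogeneous solution: f_h(n) = A·(-8)^n.
Try constant particular solution f_p = K: K = -8K - 2 ⇒ K = - \frac{2}{9}.
General: f(n) = A·(-8)^n - \frac{2}{9}.
Apply f(0) = -3: A - \frac{2}{9} = -3 ⇒ A = - \frac{25}{9}.
So f(n) = - \frac{25 \left(-8\right)^{n}}{9} - \frac{2}{9}.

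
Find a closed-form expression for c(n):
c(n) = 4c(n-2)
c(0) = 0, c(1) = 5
Characteristic equation: x² - 4 = 0, which factors as (x - (2))(x - (-2)) = 0.
Roots r₁ = 2, r₂ = -2 (distinct).
General solution: c(n) = A·(2)^n + B·(-2)^n.
From c(0) = 0: A + B = 0.
From c(1) = 5: 2A - 2B = 5.
Solving: A = \frac{5}{4}, B = - \frac{5}{4}.
So c(n) = - \frac{5 \left(-2\right)^{n}}{4} + \frac{5 \cdot 2^{n}}{4}.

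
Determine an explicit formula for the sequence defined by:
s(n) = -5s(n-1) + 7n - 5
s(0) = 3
First-order linear with linear forcing.
Homogeneous solution: s_h(n) = A·(-5)^n.
Try particular s_p(n) = pn + q. Substituting:
  pn + q = -5(p(n-1) + q) + 7n - 5.
Matching the n-coefficient: p = -5p + 7 ⇒ p = \frac{7}{6}.
Matching constants: q = 5p - 5q - 5 ⇒ q = \frac{5}{36}.
General: s(n) = A·(-5)^n + \frac{7 n}{6} + \frac{5}{36}.
Apply s(0) = 3: A + \frac{5}{36} = 3 ⇒ A = \frac{103}{36}.
So s(n) = \frac{103 \left(-5\right)^{n}}{36} + \frac{7 n}{6} + \frac{5}{36}.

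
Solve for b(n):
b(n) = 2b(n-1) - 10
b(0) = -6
First-order linear non-homogeneous.
Homogeneous solution: b_h(n) = A·(2)^n.
Try constant particular solution b_p = K: K = 2K - 10 ⇒ K = 10.
General: b(n) = A·(2)^n + 10.
Apply b(0) = -6: A + 10 = -6 ⇒ A = -16.
So b(n) = 10 - 16 \cdot 2^{n}.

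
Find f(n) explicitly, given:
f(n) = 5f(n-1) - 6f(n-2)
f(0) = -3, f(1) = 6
Characteristic equation: x² - 5x + 6 = 0, which factors as (x - (3))(x - (2)) = 0.
Roots r₁ = 3, r₂ = 2 (distinct).
General solution: f(n) = A·(3)^n + B·(2)^n.
From f(0) = -3: A + B = -3.
From f(1) = 6: 3A + 2B = 6.
Solving: A = 12, B = -15.
So f(n) = - 15 \cdot 2^{n} + 12 \cdot 3^{n}.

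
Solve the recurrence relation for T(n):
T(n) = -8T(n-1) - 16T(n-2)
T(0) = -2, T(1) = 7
Characteristic equation: x² + 8x + 16 = 0, which is (x - (-4))².
Repeated root r = -4.
General solution: T(n) = (A + Bn)·(-4)^n.
From T(0) = -2: A = -2.
From T(1) = 7: (A + B)·(-4) = 7 ⇒ B = \frac{1}{4}.
So T(n) = \left(\frac{n}{4} - 2\right) \cdot (-4)^n.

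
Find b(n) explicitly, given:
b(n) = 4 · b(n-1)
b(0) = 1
Pure geometric recurrence with ratio 4.
By induction b(n) = b(0) · (4)^n = 4^{n}.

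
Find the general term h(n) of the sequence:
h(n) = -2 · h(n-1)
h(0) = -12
Pure geometric recurrence with ratio -2.
By induction h(n) = h(0) · (-2)^n = - 12 \left(-2\right)^{n}.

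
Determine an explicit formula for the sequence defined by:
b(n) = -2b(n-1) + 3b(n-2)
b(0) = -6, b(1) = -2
Characteristic equation: x² + 2x - 3 = 0, which factors as (x - (-3))(x - (1)) = 0.
Roots r₁ = -3, r₂ = 1 (distinct).
General solution: b(n) = A·(-3)^n + B·(1)^n.
From b(0) = -6: A + B = -6.
From b(1) = -2: -3A + B = -2.
Solving: A = -1, B = -5.
So b(n) = - \left(-3\right)^{n} - 5.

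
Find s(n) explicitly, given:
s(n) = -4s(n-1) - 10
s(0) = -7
First-order linear non-homogeneous.
Homogeneous solution: s_h(n) = A·(-4)^n.
Try constant particular solution s_p = K: K = -4K - 10 ⇒ K = -2.
General: s(n) = A·(-4)^n - 2.
Apply s(0) = -7: A - 2 = -7 ⇒ A = -5.
So s(n) = - 5 \left(-4\right)^{n} - 2.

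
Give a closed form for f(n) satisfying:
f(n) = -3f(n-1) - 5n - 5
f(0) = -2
First-order linear with linear forcing.
Homogeneous solution: f_h(n) = A·(-3)^n.
Try particular f_p(n) = pn + q. Substituting:
  pn + q = -3(p(n-1) + q) - 5n - 5.
Matching the n-coefficient: p = -3p - 5 ⇒ p = - \frac{5}{4}.
Matching constants: q = 3p - 3q - 5 ⇒ q = - \frac{35}{16}.
General: f(n) = A·(-3)^n - \frac{5 n}{4} - \frac{35}{16}.
Apply f(0) = -2: A - \frac{35}{16} = -2 ⇒ A = \frac{3}{16}.
So f(n) = \frac{3 \left(-3\right)^{n}}{16} - \frac{5 n}{4} - \frac{35}{16}.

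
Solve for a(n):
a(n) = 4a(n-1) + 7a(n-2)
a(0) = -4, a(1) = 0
Characteristic equation: x² - 4x - 7 = 0.
Discriminant Δ = (4)² + 4·(7) = 44.
Roots r₁,₂ = (4 ± √44)/2, so r₁ = 2 + \sqrt{11}, r₂ = 2 - \sqrt{11}.
General solution: a(n) = A·r₁^n + B·r₂^n.
From the initial conditions, A + B = -4 and r₁A + r₂B = 0.
Since r₁ - r₂ = √44: A = (0 - (-4)r₂)/√44 = -2 + \frac{4 \sqrt{11}}{11}, and B = -4 - A = -2 - \frac{4 \sqrt{11}}{11}.
So a(n) = \left(-2 + \frac{4 \sqrt{11}}{11}\right)\left(2 + \sqrt{11}\right)^n + \left(-2 - \frac{4 \sqrt{11}}{11}\right)\left(2 - \sqrt{11}\right)^n.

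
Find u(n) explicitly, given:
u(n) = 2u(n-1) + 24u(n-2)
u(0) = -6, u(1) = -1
Characteristic equation: x² - 2x - 24 = 0, which factors as (x - (-4))(x - (6)) = 0.
Roots r₁ = -4, r₂ = 6 (distinct).
General solution: u(n) = A·(-4)^n + B·(6)^n.
From u(0) = -6: A + B = -6.
From u(1) = -1: -4A + 6B = -1.
Solving: A = - \frac{7}{2}, B = - \frac{5}{2}.
So u(n) = - \frac{7 \left(-4\right)^{n}}{2} - \frac{5 \cdot 6^{n}}{2}.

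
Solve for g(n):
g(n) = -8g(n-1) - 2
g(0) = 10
First-order linear non-homogeneous.
Homogeneous solution: g_h(n) = A·(-8)^n.
Try constant particular solution g_p = K: K = -8K - 2 ⇒ K = - \frac{2}{9}.
General: g(n) = A·(-8)^n - \frac{2}{9}.
Apply g(0) = 10: A - \frac{2}{9} = 10 ⇒ A = \frac{92}{9}.
So g(n) = \frac{92 \left(-8\right)^{n}}{9} - \frac{2}{9}.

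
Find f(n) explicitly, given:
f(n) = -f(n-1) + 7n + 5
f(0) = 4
First-order linear with linear forcing.
Homogeneous solution: f_h(n) = A·(-1)^n.
Try particular f_p(n) = pn + q. Substituting:
  pn + q = -(p(n-1) + q) + 7n + 5.
Matching the n-coefficient: p = -p + 7 ⇒ p = \frac{7}{2}.
Matching constants: q = p - q + 5 ⇒ q = \frac{17}{4}.
General: f(n) = A·(-1)^n + \frac{7 n}{2} + \frac{17}{4}.
Apply f(0) = 4: A + \frac{17}{4} = 4 ⇒ A = - \frac{1}{4}.
So f(n) = - \frac{\left(-1\right)^{n}}{4} + \frac{7 n}{2} + \frac{17}{4}.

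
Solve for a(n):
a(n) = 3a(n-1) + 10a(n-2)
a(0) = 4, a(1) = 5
Characteristic equation: x² - 3x - 10 = 0, which factors as (x - (-2))(x - (5)) = 0.
Roots r₁ = -2, r₂ = 5 (distinct).
General solution: a(n) = A·(-2)^n + B·(5)^n.
From a(0) = 4: A + B = 4.
From a(1) = 5: -2A + 5B = 5.
Solving: A = \frac{15}{7}, B = \frac{13}{7}.
So a(n) = \frac{15 \left(-2\right)^{n}}{7} + \frac{13 \cdot 5^{n}}{7}.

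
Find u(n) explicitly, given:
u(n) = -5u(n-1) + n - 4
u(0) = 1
First-order linear with linear forcing.
Homogeneous solution: u_h(n) = A·(-5)^n.
Try particular u_p(n) = pn + q. Substituting:
  pn + q = -5(p(n-1) + q) + n - 4.
Matching the n-coefficient: p = -5p + 1 ⇒ p = \frac{1}{6}.
Matching constants: q = 5p - 5q - 4 ⇒ q = - \frac{19}{36}.
General: u(n) = A·(-5)^n + \frac{n}{6} - \frac{19}{36}.
Apply u(0) = 1: A - \frac{19}{36} = 1 ⇒ A = \frac{55}{36}.
So u(n) = \frac{55 \left(-5\right)^{n}}{36} + \frac{n}{6} - \frac{19}{36}.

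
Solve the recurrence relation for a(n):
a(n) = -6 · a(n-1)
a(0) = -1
Pure geometric recurrence with ratio -6.
By induction a(n) = a(0) · (-6)^n = - \left(-6\right)^{n}.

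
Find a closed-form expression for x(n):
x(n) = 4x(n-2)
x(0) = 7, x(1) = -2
Characteristic equation: x² - 4 = 0, which factors as (x - (2))(x - (-2)) = 0.
Roots r₁ = 2, r₂ = -2 (distinct).
General solution: x(n) = A·(2)^n + B·(-2)^n.
From x(0) = 7: A + B = 7.
From x(1) = -2: 2A - 2B = -2.
Solving: A = 3, B = 4.
So x(n) = 4 \left(-2\right)^{n} + 3 \cdot 2^{n}.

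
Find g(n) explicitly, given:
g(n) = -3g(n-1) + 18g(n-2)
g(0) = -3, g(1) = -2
Characteristic equation: x² + 3x - 18 = 0, which factors as (x - (3))(x - (-6)) = 0.
Roots r₁ = 3, r₂ = -6 (distinct).
General solution: g(n) = A·(3)^n + B·(-6)^n.
From g(0) = -3: A + B = -3.
From g(1) = -2: 3A - 6B = -2.
Solving: A = - \frac{20}{9}, B = - \frac{7}{9}.
So g(n) = - \frac{7 \left(-6\right)^{n}}{9} - \frac{20 \cdot 3^{n}}{9}.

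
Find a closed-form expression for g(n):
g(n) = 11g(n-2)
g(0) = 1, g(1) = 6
Characteristic equation: x² - 11 = 0.
Discriminant Δ = (0)² + 4·(11) = 44.
Roots r₁,₂ = (0 ± √44)/2, so r₁ = \sqrt{11}, r₂ = - \sqrt{11}.
General solution: g(n) = A·r₁^n + B·r₂^n.
From the initial conditions, A + B = 1 and r₁A + r₂B = 6.
Since r₁ - r₂ = √44: A = (6 - (1)r₂)/√44 = \frac{1}{2} + \frac{3 \sqrt{11}}{11}, and B = 1 - A = \frac{1}{2} - \frac{3 \sqrt{11}}{11}.
So g(n) = \left(\frac{1}{2} + \frac{3 \sqrt{11}}{11}\right)\left(\sqrt{11}\right)^n + \left(\frac{1}{2} - \frac{3 \sqrt{11}}{11}\right)\left(- \sqrt{11}\right)^n.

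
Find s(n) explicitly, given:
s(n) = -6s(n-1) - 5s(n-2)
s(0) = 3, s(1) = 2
Characteristic equation: x² + 6x + 5 = 0, which factors as (x - (-5))(x - (-1)) = 0.
Roots r₁ = -5, r₂ = -1 (distinct).
General solution: s(n) = A·(-5)^n + B·(-1)^n.
From s(0) = 3: A + B = 3.
From s(1) = 2: -5A - B = 2.
Solving: A = - \frac{5}{4}, B = \frac{17}{4}.
So s(n) = \frac{17 \left(-1\right)^{n}}{4} - \frac{5 \left(-5\right)^{n}}{4}.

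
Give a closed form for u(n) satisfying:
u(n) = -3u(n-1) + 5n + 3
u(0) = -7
First-order linear with linear forcing.
Homogeneous solution: u_h(n) = A·(-3)^n.
Try particular u_p(n) = pn + q. Substituting:
  pn + q = -3(p(n-1) + q) + 5n + 3.
Matching the n-coefficient: p = -3p + 5 ⇒ p = \frac{5}{4}.
Matching constants: q = 3p - 3q + 3 ⇒ q = \frac{27}{16}.
General: u(n) = A·(-3)^n + \frac{5 n}{4} + \frac{27}{16}.
Apply u(0) = -7: A + \frac{27}{16} = -7 ⇒ A = - \frac{139}{16}.
So u(n) = - \frac{139 \left(-3\right)^{n}}{16} + \frac{5 n}{4} + \frac{27}{16}.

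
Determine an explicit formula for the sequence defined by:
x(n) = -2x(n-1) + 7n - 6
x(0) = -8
First-order linear with linear forcing.
Homogeneous solution: x_h(n) = A·(-2)^n.
Try particular x_p(n) = pn + q. Substituting:
  pn + q = -2(p(n-1) + q) + 7n - 6.
Matching the n-coefficient: p = -2p + 7 ⇒ p = \frac{7}{3}.
Matching constants: q = 2p - 2q - 6 ⇒ q = - \frac{4}{9}.
General: x(n) = A·(-2)^n + \frac{7 n}{3} - \frac{4}{9}.
Apply x(0) = -8: A - \frac{4}{9} = -8 ⇒ A = - \frac{68}{9}.
So x(n) = - \frac{68 \left(-2\right)^{n}}{9} + \frac{7 n}{3} - \frac{4}{9}.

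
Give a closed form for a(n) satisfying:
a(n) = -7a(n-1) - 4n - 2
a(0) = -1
First-order linear with linear forcing.
Homogeneous solution: a_h(n) = A·(-7)^n.
Try particular a_p(n) = pn + q. Substituting:
  pn + q = -7(p(n-1) + q) - 4n - 2.
Matching the n-coefficient: p = -7p - 4 ⇒ p = - \frac{1}{2}.
Matching constants: q = 7p - 7q - 2 ⇒ q = - \frac{11}{16}.
General: a(n) = A·(-7)^n - \frac{n}{2} - \frac{11}{16}.
Apply a(0) = -1: A - \frac{11}{16} = -1 ⇒ A = - \frac{5}{16}.
So a(n) = - \frac{5 \left(-7\right)^{n}}{16} - \frac{n}{2} - \frac{11}{16}.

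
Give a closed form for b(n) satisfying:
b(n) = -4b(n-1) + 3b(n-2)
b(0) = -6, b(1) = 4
Characteristic equation: x² + 4x - 3 = 0.
Discriminant Δ = (-4)² + 4·(3) = 28.
Roots r₁,₂ = (-4 ± √28)/2, so r₁ = -2 + \sqrt{7}, r₂ = - \sqrt{7} - 2.
General solution: b(n) = A·r₁^n + B·r₂^n.
From the initial conditions, A + B = -6 and r₁A + r₂B = 4.
Since r₁ - r₂ = √28: A = (4 - (-6)r₂)/√28 = -3 - \frac{4 \sqrt{7}}{7}, and B = -6 - A = -3 + \frac{4 \sqrt{7}}{7}.
So b(n) = \left(-3 - \frac{4 \sqrt{7}}{7}\right)\left(-2 + \sqrt{7}\right)^n + \left(-3 + \frac{4 \sqrt{7}}{7}\right)\left(- \sqrt{7} - 2\right)^n.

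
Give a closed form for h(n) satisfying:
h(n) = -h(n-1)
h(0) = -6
This is a homogeneous first-order recurrence with ratio -1.
By induction h(n) = h(0) · (-1)^n = - 6 \left(-1\right)^{n}.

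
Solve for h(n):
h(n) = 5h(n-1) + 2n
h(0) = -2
First-order linear with linear forcing.
Homogeneous solution: h_h(n) = A·(5)^n.
Try particular h_p(n) = pn + q. Substituting:
  pn + q = 5(p(n-1) + q) + 2n.
Matching the n-coefficient: p = 5p + 2 ⇒ p = - \frac{1}{2}.
Matching constants: q = -5p + 5q ⇒ q = - \frac{5}{8}.
General: h(n) = A·(5)^n - \frac{n}{2} - \frac{5}{8}.
Apply h(0) = -2: A - \frac{5}{8} = -2 ⇒ A = - \frac{11}{8}.
So h(n) = - \frac{11 \cdot 5^{n}}{8} - \frac{n}{2} - \frac{5}{8}.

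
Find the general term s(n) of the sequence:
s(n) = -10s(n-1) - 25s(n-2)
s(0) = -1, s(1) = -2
Characteristic equation: x² + 10x + 25 = 0, which is (x - (-5))².
Repeated root r = -5.
General solution: s(n) = (A + Bn)·(-5)^n.
From s(0) = -1: A = -1.
From s(1) = -2: (A + B)·(-5) = -2 ⇒ B = \frac{7}{5}.
So s(n) = \left(\frac{7 n}{5} - 1\right) \cdot (-5)^n.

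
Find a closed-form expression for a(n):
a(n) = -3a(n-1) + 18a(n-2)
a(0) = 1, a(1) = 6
Characteristic equation: x² + 3x - 18 = 0, which factors as (x - (-6))(x - (3)) = 0.
Roots r₁ = -6, r₂ = 3 (distinct).
General solution: a(n) = A·(-6)^n + B·(3)^n.
From a(0) = 1: A + B = 1.
From a(1) = 6: -6A + 3B = 6.
Solving: A = - \frac{1}{3}, B = \frac{4}{3}.
So a(n) = - \frac{\left(-6\right)^{n}}{3} + \frac{4 \cdot 3^{n}}{3}.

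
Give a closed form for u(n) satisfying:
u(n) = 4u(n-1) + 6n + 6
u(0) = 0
First-order linear with linear forcing.
Homogeneous solution: u_h(n) = A·(4)^n.
Try particular u_p(n) = pn + q. Substituting:
  pn + q = 4(p(n-1) + q) + 6n + 6.
Matching the n-coefficient: p = 4p + 6 ⇒ p = -2.
Matching constants: q = -4p + 4q + 6 ⇒ q = - \frac{14}{3}.
General: u(n) = A·(4)^n - 2 n - \frac{14}{3}.
Apply u(0) = 0: A - \frac{14}{3} = 0 ⇒ A = \frac{14}{3}.
So u(n) = \frac{14 \cdot 4^{n}}{3} - 2 n - \frac{14}{3}.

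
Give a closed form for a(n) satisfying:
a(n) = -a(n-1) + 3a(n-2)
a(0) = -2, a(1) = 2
Characteristic equation: x² + x - 3 = 0.
Discriminant Δ = (-1)² + 4·(3) = 13.
Roots r₁,₂ = (-1 ± √13)/2, so r₁ = - \frac{1}{2} + \frac{\sqrt{13}}{2}, r₂ = - \frac{\sqrt{13}}{2} - \frac{1}{2}.
General solution: a(n) = A·r₁^n + B·r₂^n.
From the initial conditions, A + B = -2 and r₁A + r₂B = 2.
Since r₁ - r₂ = √13: A = (2 - (-2)r₂)/√13 = -1 + \frac{\sqrt{13}}{13}, and B = -2 - A = -1 - \frac{\sqrt{13}}{13}.
So a(n) = \left(-1 + \frac{\sqrt{13}}{13}\right)\left(- \frac{1}{2} + \frac{\sqrt{13}}{2}\right)^n + \left(-1 - \frac{\sqrt{13}}{13}\right)\left(- \frac{\sqrt{13}}{2} - \frac{1}{2}\right)^n.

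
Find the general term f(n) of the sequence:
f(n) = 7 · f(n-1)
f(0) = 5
Pure geometric recurrence with ratio 7.
By induction f(n) = f(0) · (7)^n = 5 \cdot 7^{n}.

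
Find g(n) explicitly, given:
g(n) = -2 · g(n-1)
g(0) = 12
Pure geometric recurrence with ratio -2.
By induction g(n) = g(0) · (-2)^n = 12 \left(-2\right)^{n}.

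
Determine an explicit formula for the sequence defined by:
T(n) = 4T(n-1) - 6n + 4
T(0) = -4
First-order linear with linear forcing.
Homogeneous solution: T_h(n) = A·(4)^n.
Try particular T_p(n) = pn + q. Substituting:
  pn + q = 4(p(n-1) + q) - 6n + 4.
Matching the n-coefficient: p = 4p - 6 ⇒ p = 2.
Matching constants: q = -4p + 4q + 4 ⇒ q = \frac{4}{3}.
General: T(n) = A·(4)^n + 2 n + \frac{4}{3}.
Apply T(0) = -4: A + \frac{4}{3} = -4 ⇒ A = - \frac{16}{3}.
So T(n) = - \frac{16 \cdot 4^{n}}{3} + 2 n + \frac{4}{3}.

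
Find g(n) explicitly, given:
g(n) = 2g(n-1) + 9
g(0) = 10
First-order linear non-homogeneous.
Homogeneous solution: g_h(n) = A·(2)^n.
Try constant particular solution g_p = K: K = 2K + 9 ⇒ K = -9.
General: g(n) = A·(2)^n - 9.
Apply g(0) = 10: A - 9 = 10 ⇒ A = 19.
So g(n) = 19 \cdot 2^{n} - 9.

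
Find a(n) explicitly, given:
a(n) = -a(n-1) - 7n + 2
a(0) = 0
First-order linear with linear forcing.
Homogeneous solution: a_h(n) = A·(-1)^n.
Try particular a_p(n) = pn + q. Substituting:
  pn + q = -(p(n-1) + q) - 7n + 2.
Matching the n-coefficient: p = -p - 7 ⇒ p = - \frac{7}{2}.
Matching constants: q = p - q + 2 ⇒ q = - \frac{3}{4}.
General: a(n) = A·(-1)^n - \frac{7 n}{2} - \frac{3}{4}.
Apply a(0) = 0: A - \frac{3}{4} = 0 ⇒ A = \frac{3}{4}.
So a(n) = \frac{3 \left(-1\right)^{n}}{4} - \frac{7 n}{2} - \frac{3}{4}.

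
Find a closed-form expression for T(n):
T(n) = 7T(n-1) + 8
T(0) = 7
First-order linear non-homogeneous.
Homogeneous solution: T_h(n) = A·(7)^n.
Try constant particular solution T_p = K: K = 7K + 8 ⇒ K = - \frac{4}{3}.
General: T(n) = A·(7)^n - \frac{4}{3}.
Apply T(0) = 7: A - \frac{4}{3} = 7 ⇒ A = \frac{25}{3}.
So T(n) = \frac{25 \cdot 7^{n}}{3} - \frac{4}{3}.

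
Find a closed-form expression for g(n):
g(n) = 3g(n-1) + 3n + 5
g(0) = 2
First-order linear with linear forcing.
Homogeneous solution: g_h(n) = A·(3)^n.
Try particular g_p(n) = pn + q. Substituting:
  pn + q = 3(p(n-1) + q) + 3n + 5.
Matching the n-coefficient: p = 3p + 3 ⇒ p = - \frac{3}{2}.
Matching constants: q = -3p + 3q + 5 ⇒ q = - \frac{19}{4}.
General: g(n) = A·(3)^n - \frac{3 n}{2} - \frac{19}{4}.
Apply g(0) = 2: A - \frac{19}{4} = 2 ⇒ A = \frac{27}{4}.
So g(n) = \frac{27 \cdot 3^{n}}{4} - \frac{3 n}{2} - \frac{19}{4}.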